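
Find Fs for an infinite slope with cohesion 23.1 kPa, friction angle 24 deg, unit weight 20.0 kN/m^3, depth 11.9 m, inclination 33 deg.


Using Fs = c / (gamma*H*sin(beta)*cos(beta)) + tan(phi)/tan(beta)
Cohesion contribution = 23.1 / (20.0*11.9*sin(33)*cos(33))
Cohesion contribution = 0.212488
Friction contribution = tan(24)/tan(33) = 0.685592
Fs = 0.212488 + 0.685592
Fs = 0.898


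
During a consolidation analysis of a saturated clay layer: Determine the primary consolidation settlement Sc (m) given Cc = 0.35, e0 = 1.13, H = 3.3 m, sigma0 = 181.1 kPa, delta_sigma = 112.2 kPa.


Result: 0.1135 m

Derivation:
Using Sc = Cc * H / (1 + e0) * log10((sigma0 + delta_sigma) / sigma0)
Stress ratio = (181.1 + 112.2) / 181.1 = 1.61955
log10(1.61955) = 0.209394
Cc * H / (1 + e0) = 0.35 * 3.3 / (1 + 1.13) = 0.542254
Sc = 0.542254 * 0.209394
Sc = 0.1135 m


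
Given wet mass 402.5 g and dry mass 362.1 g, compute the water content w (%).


Using w = (m_wet - m_dry) / m_dry * 100
m_wet - m_dry = 402.5 - 362.1 = 40.4 g
w = 40.4 / 362.1 * 100
w = 11.16 %


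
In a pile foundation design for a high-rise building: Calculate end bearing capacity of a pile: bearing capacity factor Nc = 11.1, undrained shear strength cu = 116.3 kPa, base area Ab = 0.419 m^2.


Using Qb = Nc * cu * Ab
Qb = 11.1 * 116.3 * 0.419
Qb = 540.9 kN


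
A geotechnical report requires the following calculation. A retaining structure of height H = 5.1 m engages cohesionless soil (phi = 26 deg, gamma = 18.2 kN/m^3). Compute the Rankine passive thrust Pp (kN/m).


Compute passive earth pressure coefficient:
Kp = tan^2(45 + phi/2) = tan^2(58.0) = 2.561071
Compute passive force:
Pp = 0.5 * Kp * gamma * H^2
Pp = 0.5 * 2.561071 * 18.2 * 5.1^2
Pp = 606.18 kN/m


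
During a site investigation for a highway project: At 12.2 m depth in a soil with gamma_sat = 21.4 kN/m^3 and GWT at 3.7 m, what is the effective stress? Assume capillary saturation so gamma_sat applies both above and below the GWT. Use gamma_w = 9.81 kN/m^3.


Total stress = gamma_sat * depth
sigma = 21.4 * 12.2 = 261.08 kPa
Pore water pressure u = gamma_w * (depth - d_wt)
u = 9.81 * (12.2 - 3.7) = 83.385 kPa
Effective stress = sigma - u
sigma' = 261.08 - 83.385 = 177.7 kPa


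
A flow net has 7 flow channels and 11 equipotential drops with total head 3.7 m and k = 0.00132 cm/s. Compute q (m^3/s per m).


Result: 3.108e-05 m^3/s per m

Derivation:
Convert k to m/s for unit consistency with H:
k = 0.00132 cm/s = 0.00132 / 100 m/s = 1.32e-05 m/s
Using q = k * H * Nf / Nd
Nf / Nd = 7 / 11 = 0.6364
q = 1.32e-05 * 3.7 * 0.6364
q = 3.108e-05 m^3/s per m


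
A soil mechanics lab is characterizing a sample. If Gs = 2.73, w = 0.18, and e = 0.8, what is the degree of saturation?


Result: 0.6142

Derivation:
Using S = Gs * w / e
S = 2.73 * 0.18 / 0.8
S = 0.6142


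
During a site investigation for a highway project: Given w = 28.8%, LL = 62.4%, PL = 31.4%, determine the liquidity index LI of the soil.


First compute the plasticity index:
PI = LL - PL = 62.4 - 31.4 = 31.0
Then compute the liquidity index:
LI = (w - PL) / PI
LI = (28.8 - 31.4) / 31.0
LI = -0.084


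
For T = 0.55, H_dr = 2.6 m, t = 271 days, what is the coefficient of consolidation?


Result: 0.01372 m^2/day

Derivation:
Using cv = T * H_dr^2 / t
H_dr^2 = 2.6^2 = 6.76
cv = 0.55 * 6.76 / 271
cv = 0.01372 m^2/day


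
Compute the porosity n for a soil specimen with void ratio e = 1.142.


Using the relation n = e / (1 + e)
n = 1.142 / (1 + 1.142)
n = 1.142 / 2.142
n = 0.5331


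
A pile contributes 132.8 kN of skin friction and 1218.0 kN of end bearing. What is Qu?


Using Qu = Qf + Qb
Qu = 132.8 + 1218.0
Qu = 1350.8 kN


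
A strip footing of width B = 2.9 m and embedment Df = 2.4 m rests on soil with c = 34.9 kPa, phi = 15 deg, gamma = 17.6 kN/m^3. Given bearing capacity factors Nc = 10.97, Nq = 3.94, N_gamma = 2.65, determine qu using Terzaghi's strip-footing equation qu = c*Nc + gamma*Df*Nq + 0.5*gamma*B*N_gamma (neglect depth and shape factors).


Compute qu = c*Nc + gamma*Df*Nq + 0.5*gamma*B*N_gamma
Term 1: 34.9 * 10.97 = 382.853
Term 2: 17.6 * 2.4 * 3.94 = 166.4256
Term 3: 0.5 * 17.6 * 2.9 * 2.65 = 67.628
qu = 382.853 + 166.4256 + 67.628
qu = 616.91 kPa


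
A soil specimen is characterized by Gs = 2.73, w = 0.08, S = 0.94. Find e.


Using the relation e = Gs * w / S
e = 2.73 * 0.08 / 0.94
e = 0.2323


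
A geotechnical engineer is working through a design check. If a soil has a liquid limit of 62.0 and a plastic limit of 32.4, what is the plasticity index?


Result: 29.6

Derivation:
Using PI = LL - PL
PI = 62.0 - 32.4
PI = 29.6


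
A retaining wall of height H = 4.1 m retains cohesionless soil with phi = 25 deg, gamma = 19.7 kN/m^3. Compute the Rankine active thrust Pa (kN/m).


Result: 67.2 kN/m

Derivation:
Compute active earth pressure coefficient:
Ka = tan^2(45 - phi/2) = tan^2(32.5) = 0.405859
Compute active force:
Pa = 0.5 * Ka * gamma * H^2
Pa = 0.5 * 0.405859 * 19.7 * 4.1^2
Pa = 67.2 kN/m


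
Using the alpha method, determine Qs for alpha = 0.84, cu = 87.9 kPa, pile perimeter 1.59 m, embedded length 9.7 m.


Result: 1138.77 kN

Derivation:
Using Qs = alpha * cu * perimeter * L
Qs = 0.84 * 87.9 * 1.59 * 9.7
Qs = 1138.77 kN


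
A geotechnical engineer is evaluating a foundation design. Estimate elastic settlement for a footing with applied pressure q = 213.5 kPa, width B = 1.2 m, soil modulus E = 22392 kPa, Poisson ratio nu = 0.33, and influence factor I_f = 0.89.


Using Se = q * B * (1 - nu^2) * I_f / E
1 - nu^2 = 1 - 0.33^2 = 0.8911
Se = 213.5 * 1.2 * 0.8911 * 0.89 / 22392
Se = 0.009074 m
Convert to mm: Se = 0.009074 * 1000 = 9.074 mm


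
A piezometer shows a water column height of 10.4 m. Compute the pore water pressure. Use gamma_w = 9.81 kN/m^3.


Using u = gamma_w * h_w
u = 9.81 * 10.4
u = 102.02 kPa


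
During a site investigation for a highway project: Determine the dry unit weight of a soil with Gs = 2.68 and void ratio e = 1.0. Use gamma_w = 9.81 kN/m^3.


Result: 13.145 kN/m^3

Derivation:
Using gamma_d = Gs * gamma_w / (1 + e)
gamma_d = 2.68 * 9.81 / (1 + 1.0)
gamma_d = 2.68 * 9.81 / 2.0
gamma_d = 13.145 kN/m^3


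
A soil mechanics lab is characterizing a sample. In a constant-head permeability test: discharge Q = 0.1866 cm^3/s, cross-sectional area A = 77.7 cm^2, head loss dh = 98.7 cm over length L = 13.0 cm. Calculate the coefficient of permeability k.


Compute hydraulic gradient:
i = dh / L = 98.7 / 13.0 = 7.59231
Then apply Darcy's law:
k = Q / (A * i)
k = 0.1866 / (77.7 * 7.59231)
k = 0.1866 / 589.922
k = 0.000316 cm/s


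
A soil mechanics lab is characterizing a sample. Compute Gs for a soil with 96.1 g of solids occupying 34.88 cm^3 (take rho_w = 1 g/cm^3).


Using Gs = m_s / (V_s * rho_w)
Since rho_w = 1 g/cm^3:
Gs = 96.1 / 34.88
Gs = 2.755


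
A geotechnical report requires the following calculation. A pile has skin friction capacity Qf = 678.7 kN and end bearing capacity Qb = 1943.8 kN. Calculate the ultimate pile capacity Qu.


Using Qu = Qf + Qb
Qu = 678.7 + 1943.8
Qu = 2622.5 kN


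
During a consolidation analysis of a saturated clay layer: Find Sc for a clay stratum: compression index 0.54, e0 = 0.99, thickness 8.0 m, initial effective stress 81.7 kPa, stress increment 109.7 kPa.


Using Sc = Cc * H / (1 + e0) * log10((sigma0 + delta_sigma) / sigma0)
Stress ratio = (81.7 + 109.7) / 81.7 = 2.34272
log10(2.34272) = 0.36972
Cc * H / (1 + e0) = 0.54 * 8.0 / (1 + 0.99) = 2.17085
Sc = 2.17085 * 0.36972
Sc = 0.8026 m


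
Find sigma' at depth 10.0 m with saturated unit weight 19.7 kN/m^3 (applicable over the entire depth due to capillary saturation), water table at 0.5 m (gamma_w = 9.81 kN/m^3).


Total stress = gamma_sat * depth
sigma = 19.7 * 10.0 = 197.0 kPa
Pore water pressure u = gamma_w * (depth - d_wt)
u = 9.81 * (10.0 - 0.5) = 93.195 kPa
Effective stress = sigma - u
sigma' = 197.0 - 93.195 = 103.81 kPa


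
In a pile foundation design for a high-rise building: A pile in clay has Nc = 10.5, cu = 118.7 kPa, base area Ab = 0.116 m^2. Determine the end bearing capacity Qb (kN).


Result: 144.58 kN

Derivation:
Using Qb = Nc * cu * Ab
Qb = 10.5 * 118.7 * 0.116
Qb = 144.58 kN


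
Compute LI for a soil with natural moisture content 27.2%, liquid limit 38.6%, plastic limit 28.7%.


First compute the plasticity index:
PI = LL - PL = 38.6 - 28.7 = 9.9
Then compute the liquidity index:
LI = (w - PL) / PI
LI = (27.2 - 28.7) / 9.9
LI = -0.152


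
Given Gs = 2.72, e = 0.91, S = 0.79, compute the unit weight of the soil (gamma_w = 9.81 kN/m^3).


Using gamma = gamma_w * (Gs + S*e) / (1 + e)
Numerator: Gs + S*e = 2.72 + 0.79*0.91 = 3.4389
Denominator: 1 + e = 1 + 0.91 = 1.91
gamma = 9.81 * 3.4389 / 1.91
gamma = 17.663 kN/m^3


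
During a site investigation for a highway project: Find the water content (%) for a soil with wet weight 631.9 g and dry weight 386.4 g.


Using w = (m_wet - m_dry) / m_dry * 100
m_wet - m_dry = 631.9 - 386.4 = 245.5 g
w = 245.5 / 386.4 * 100
w = 63.54 %


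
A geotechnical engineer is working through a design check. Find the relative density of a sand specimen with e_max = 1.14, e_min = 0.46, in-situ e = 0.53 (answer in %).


Result: 89.71 %

Derivation:
Using Dr = (e_max - e) / (e_max - e_min) * 100
e_max - e = 1.14 - 0.53 = 0.61
e_max - e_min = 1.14 - 0.46 = 0.68
Dr = 0.61 / 0.68 * 100
Dr = 89.71 %


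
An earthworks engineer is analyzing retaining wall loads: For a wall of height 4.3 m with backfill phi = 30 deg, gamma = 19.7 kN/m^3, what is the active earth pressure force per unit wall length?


Result: 60.71 kN/m

Derivation:
Compute active earth pressure coefficient:
Ka = tan^2(45 - phi/2) = tan^2(30.0) = 0.333333
Compute active force:
Pa = 0.5 * Ka * gamma * H^2
Pa = 0.5 * 0.333333 * 19.7 * 4.3^2
Pa = 60.71 kN/m


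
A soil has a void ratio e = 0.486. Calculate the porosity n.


Using the relation n = e / (1 + e)
n = 0.486 / (1 + 0.486)
n = 0.486 / 1.486
n = 0.3271


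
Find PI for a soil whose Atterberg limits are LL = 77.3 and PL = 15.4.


Using PI = LL - PL
PI = 77.3 - 15.4
PI = 61.9


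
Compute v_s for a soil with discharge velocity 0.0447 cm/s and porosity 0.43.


Using v_s = v_d / n
v_s = 0.0447 / 0.43
v_s = 0.10395 cm/s


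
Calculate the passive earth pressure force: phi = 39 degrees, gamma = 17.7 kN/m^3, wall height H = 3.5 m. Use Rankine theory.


Result: 476.53 kN/m

Derivation:
Compute passive earth pressure coefficient:
Kp = tan^2(45 + phi/2) = tan^2(64.5) = 4.395495
Compute passive force:
Pp = 0.5 * Kp * gamma * H^2
Pp = 0.5 * 4.395495 * 17.7 * 3.5^2
Pp = 476.53 kN/m


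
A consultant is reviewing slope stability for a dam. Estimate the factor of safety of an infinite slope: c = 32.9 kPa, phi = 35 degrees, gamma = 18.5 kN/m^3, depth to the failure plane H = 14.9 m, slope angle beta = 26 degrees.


Using Fs = c / (gamma*H*sin(beta)*cos(beta)) + tan(phi)/tan(beta)
Cohesion contribution = 32.9 / (18.5*14.9*sin(26)*cos(26))
Cohesion contribution = 0.302925
Friction contribution = tan(35)/tan(26) = 1.43564
Fs = 0.302925 + 1.43564
Fs = 1.739


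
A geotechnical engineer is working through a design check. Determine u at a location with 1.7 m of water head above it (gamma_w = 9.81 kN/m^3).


Result: 16.68 kPa

Derivation:
Using u = gamma_w * h_w
u = 9.81 * 1.7
u = 16.68 kPa


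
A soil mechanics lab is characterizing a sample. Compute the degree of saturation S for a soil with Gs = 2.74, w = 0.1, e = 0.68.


Result: 0.4029

Derivation:
Using S = Gs * w / e
S = 2.74 * 0.1 / 0.68
S = 0.4029


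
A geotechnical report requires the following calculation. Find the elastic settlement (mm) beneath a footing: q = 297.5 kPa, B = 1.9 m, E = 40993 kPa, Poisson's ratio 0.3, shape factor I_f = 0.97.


Result: 12.171 mm

Derivation:
Using Se = q * B * (1 - nu^2) * I_f / E
1 - nu^2 = 1 - 0.3^2 = 0.91
Se = 297.5 * 1.9 * 0.91 * 0.97 / 40993
Se = 0.012171 m
Convert to mm: Se = 0.012171 * 1000 = 12.171 mm


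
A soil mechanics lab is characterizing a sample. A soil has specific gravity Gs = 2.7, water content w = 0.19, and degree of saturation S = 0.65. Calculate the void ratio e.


Using the relation e = Gs * w / S
e = 2.7 * 0.19 / 0.65
e = 0.7892


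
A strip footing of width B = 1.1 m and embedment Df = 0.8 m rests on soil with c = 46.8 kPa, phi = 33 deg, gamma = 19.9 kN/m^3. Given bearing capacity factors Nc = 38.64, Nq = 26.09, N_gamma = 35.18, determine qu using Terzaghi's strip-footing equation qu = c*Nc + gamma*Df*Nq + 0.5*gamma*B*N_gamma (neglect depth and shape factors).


Compute qu = c*Nc + gamma*Df*Nq + 0.5*gamma*B*N_gamma
Term 1: 46.8 * 38.64 = 1808.352
Term 2: 19.9 * 0.8 * 26.09 = 415.3528
Term 3: 0.5 * 19.9 * 1.1 * 35.18 = 385.0451
qu = 1808.352 + 415.3528 + 385.0451
qu = 2608.75 kPa


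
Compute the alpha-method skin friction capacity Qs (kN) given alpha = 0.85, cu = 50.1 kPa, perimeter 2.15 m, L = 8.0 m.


Result: 732.46 kN

Derivation:
Using Qs = alpha * cu * perimeter * L
Qs = 0.85 * 50.1 * 2.15 * 8.0
Qs = 732.46 kN


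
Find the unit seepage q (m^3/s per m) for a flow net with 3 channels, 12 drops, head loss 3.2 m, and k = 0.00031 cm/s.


Result: 2.48e-06 m^3/s per m

Derivation:
Convert k to m/s for unit consistency with H:
k = 0.00031 cm/s = 0.00031 / 100 m/s = 3.1e-06 m/s
Using q = k * H * Nf / Nd
Nf / Nd = 3 / 12 = 0.25
q = 3.1e-06 * 3.2 * 0.25
q = 2.48e-06 m^3/s per m


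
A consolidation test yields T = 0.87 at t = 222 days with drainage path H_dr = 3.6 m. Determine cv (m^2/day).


Using cv = T * H_dr^2 / t
H_dr^2 = 3.6^2 = 12.96
cv = 0.87 * 12.96 / 222
cv = 0.05079 m^2/day


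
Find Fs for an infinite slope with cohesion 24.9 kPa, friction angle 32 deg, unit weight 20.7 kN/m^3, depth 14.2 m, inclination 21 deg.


Using Fs = c / (gamma*H*sin(beta)*cos(beta)) + tan(phi)/tan(beta)
Cohesion contribution = 24.9 / (20.7*14.2*sin(21)*cos(21))
Cohesion contribution = 0.253198
Friction contribution = tan(32)/tan(21) = 1.62784
Fs = 0.253198 + 1.62784
Fs = 1.881


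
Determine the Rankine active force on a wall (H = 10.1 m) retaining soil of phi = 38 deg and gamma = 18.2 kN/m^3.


Compute active earth pressure coefficient:
Ka = tan^2(45 - phi/2) = tan^2(26.0) = 0.237883
Compute active force:
Pa = 0.5 * Ka * gamma * H^2
Pa = 0.5 * 0.237883 * 18.2 * 10.1^2
Pa = 220.82 kN/m


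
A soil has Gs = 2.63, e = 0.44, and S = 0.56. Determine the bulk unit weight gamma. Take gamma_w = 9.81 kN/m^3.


Result: 19.595 kN/m^3

Derivation:
Using gamma = gamma_w * (Gs + S*e) / (1 + e)
Numerator: Gs + S*e = 2.63 + 0.56*0.44 = 2.8764
Denominator: 1 + e = 1 + 0.44 = 1.44
gamma = 9.81 * 2.8764 / 1.44
gamma = 19.595 kN/m^3


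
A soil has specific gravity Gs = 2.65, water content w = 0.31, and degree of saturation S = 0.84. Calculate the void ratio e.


Result: 0.978

Derivation:
Using the relation e = Gs * w / S
e = 2.65 * 0.31 / 0.84
e = 0.978


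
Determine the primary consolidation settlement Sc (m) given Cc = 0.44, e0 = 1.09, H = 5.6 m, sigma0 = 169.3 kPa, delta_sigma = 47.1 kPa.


Using Sc = Cc * H / (1 + e0) * log10((sigma0 + delta_sigma) / sigma0)
Stress ratio = (169.3 + 47.1) / 169.3 = 1.2782
log10(1.2782) = 0.1066
Cc * H / (1 + e0) = 0.44 * 5.6 / (1 + 1.09) = 1.17895
Sc = 1.17895 * 0.1066
Sc = 0.1257 m


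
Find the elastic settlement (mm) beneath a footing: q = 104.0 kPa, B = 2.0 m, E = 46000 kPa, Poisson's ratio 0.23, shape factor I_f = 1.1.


Using Se = q * B * (1 - nu^2) * I_f / E
1 - nu^2 = 1 - 0.23^2 = 0.9471
Se = 104.0 * 2.0 * 0.9471 * 1.1 / 46000
Se = 0.004711 m
Convert to mm: Se = 0.004711 * 1000 = 4.711 mm


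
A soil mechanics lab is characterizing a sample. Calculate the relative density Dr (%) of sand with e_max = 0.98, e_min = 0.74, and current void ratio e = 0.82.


Result: 66.67 %

Derivation:
Using Dr = (e_max - e) / (e_max - e_min) * 100
e_max - e = 0.98 - 0.82 = 0.16
e_max - e_min = 0.98 - 0.74 = 0.24
Dr = 0.16 / 0.24 * 100
Dr = 66.67 %


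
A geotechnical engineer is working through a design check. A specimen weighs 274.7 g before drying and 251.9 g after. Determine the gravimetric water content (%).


Result: 9.05 %

Derivation:
Using w = (m_wet - m_dry) / m_dry * 100
m_wet - m_dry = 274.7 - 251.9 = 22.8 g
w = 22.8 / 251.9 * 100
w = 9.05 %


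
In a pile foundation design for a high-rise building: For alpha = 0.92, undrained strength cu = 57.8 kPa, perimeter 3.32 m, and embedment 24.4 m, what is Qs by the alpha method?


Using Qs = alpha * cu * perimeter * L
Qs = 0.92 * 57.8 * 3.32 * 24.4
Qs = 4307.68 kN


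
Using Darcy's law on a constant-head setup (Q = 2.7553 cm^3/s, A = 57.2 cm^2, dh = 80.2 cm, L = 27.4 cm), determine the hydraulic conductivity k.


Compute hydraulic gradient:
i = dh / L = 80.2 / 27.4 = 2.92701
Then apply Darcy's law:
k = Q / (A * i)
k = 2.7553 / (57.2 * 2.92701)
k = 2.7553 / 167.425
k = 0.016457 cm/s


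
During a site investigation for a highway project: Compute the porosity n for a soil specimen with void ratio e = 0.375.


Using the relation n = e / (1 + e)
n = 0.375 / (1 + 0.375)
n = 0.375 / 1.375
n = 0.2727


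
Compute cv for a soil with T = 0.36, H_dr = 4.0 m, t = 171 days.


Result: 0.03368 m^2/day

Derivation:
Using cv = T * H_dr^2 / t
H_dr^2 = 4.0^2 = 16.0
cv = 0.36 * 16.0 / 171
cv = 0.03368 m^2/day


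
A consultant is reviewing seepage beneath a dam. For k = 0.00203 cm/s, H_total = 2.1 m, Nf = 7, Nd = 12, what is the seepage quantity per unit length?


Convert k to m/s for unit consistency with H:
k = 0.00203 cm/s = 0.00203 / 100 m/s = 2.03e-05 m/s
Using q = k * H * Nf / Nd
Nf / Nd = 7 / 12 = 0.5833
q = 2.03e-05 * 2.1 * 0.5833
q = 2.487e-05 m^3/s per m


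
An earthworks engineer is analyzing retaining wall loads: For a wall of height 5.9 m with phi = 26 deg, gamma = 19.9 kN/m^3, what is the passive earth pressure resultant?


Compute passive earth pressure coefficient:
Kp = tan^2(45 + phi/2) = tan^2(58.0) = 2.561071
Compute passive force:
Pp = 0.5 * Kp * gamma * H^2
Pp = 0.5 * 2.561071 * 19.9 * 5.9^2
Pp = 887.05 kN/m


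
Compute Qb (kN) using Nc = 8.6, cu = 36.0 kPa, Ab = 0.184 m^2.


Result: 56.97 kN

Derivation:
Using Qb = Nc * cu * Ab
Qb = 8.6 * 36.0 * 0.184
Qb = 56.97 kN


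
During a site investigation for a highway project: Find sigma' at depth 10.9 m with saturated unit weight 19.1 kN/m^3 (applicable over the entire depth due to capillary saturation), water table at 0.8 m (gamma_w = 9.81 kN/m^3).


Total stress = gamma_sat * depth
sigma = 19.1 * 10.9 = 208.19 kPa
Pore water pressure u = gamma_w * (depth - d_wt)
u = 9.81 * (10.9 - 0.8) = 99.081 kPa
Effective stress = sigma - u
sigma' = 208.19 - 99.081 = 109.11 kPa


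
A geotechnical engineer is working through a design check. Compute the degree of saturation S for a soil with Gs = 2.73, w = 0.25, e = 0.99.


Using S = Gs * w / e
S = 2.73 * 0.25 / 0.99
S = 0.6894


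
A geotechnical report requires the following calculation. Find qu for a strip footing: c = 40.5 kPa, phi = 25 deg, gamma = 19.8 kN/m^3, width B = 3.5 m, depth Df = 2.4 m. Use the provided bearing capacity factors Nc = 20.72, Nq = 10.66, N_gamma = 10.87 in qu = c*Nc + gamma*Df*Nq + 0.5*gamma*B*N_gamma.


Result: 1722.37 kPa

Derivation:
Compute qu = c*Nc + gamma*Df*Nq + 0.5*gamma*B*N_gamma
Term 1: 40.5 * 20.72 = 839.16
Term 2: 19.8 * 2.4 * 10.66 = 506.5632
Term 3: 0.5 * 19.8 * 3.5 * 10.87 = 376.6455
qu = 839.16 + 506.5632 + 376.6455
qu = 1722.37 kPa


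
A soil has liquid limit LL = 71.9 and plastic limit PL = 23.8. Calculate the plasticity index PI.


Using PI = LL - PL
PI = 71.9 - 23.8
PI = 48.1


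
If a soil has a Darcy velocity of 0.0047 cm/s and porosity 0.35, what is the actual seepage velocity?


Using v_s = v_d / n
v_s = 0.0047 / 0.35
v_s = 0.01343 cm/s


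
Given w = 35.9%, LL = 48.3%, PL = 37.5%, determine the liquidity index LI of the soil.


First compute the plasticity index:
PI = LL - PL = 48.3 - 37.5 = 10.8
Then compute the liquidity index:
LI = (w - PL) / PI
LI = (35.9 - 37.5) / 10.8
LI = -0.148


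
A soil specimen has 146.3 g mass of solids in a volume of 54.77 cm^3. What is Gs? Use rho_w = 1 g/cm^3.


Using Gs = m_s / (V_s * rho_w)
Since rho_w = 1 g/cm^3:
Gs = 146.3 / 54.77
Gs = 2.671


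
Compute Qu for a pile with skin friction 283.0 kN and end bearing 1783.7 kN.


Result: 2066.7 kN

Derivation:
Using Qu = Qf + Qb
Qu = 283.0 + 1783.7
Qu = 2066.7 kN


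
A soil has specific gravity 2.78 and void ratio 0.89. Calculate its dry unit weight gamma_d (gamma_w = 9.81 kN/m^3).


Using gamma_d = Gs * gamma_w / (1 + e)
gamma_d = 2.78 * 9.81 / (1 + 0.89)
gamma_d = 2.78 * 9.81 / 1.89
gamma_d = 14.43 kN/m^3


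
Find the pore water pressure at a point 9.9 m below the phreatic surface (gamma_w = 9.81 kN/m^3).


Using u = gamma_w * h_w
u = 9.81 * 9.9
u = 97.12 kPa


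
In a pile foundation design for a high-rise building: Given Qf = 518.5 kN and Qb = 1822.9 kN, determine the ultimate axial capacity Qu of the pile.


Using Qu = Qf + Qb
Qu = 518.5 + 1822.9
Qu = 2341.4 kN


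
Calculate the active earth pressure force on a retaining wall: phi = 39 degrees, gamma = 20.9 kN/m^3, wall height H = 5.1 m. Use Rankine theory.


Compute active earth pressure coefficient:
Ka = tan^2(45 - phi/2) = tan^2(25.5) = 0.227506
Compute active force:
Pa = 0.5 * Ka * gamma * H^2
Pa = 0.5 * 0.227506 * 20.9 * 5.1^2
Pa = 61.84 kN/m


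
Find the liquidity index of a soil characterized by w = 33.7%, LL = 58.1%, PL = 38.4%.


First compute the plasticity index:
PI = LL - PL = 58.1 - 38.4 = 19.7
Then compute the liquidity index:
LI = (w - PL) / PI
LI = (33.7 - 38.4) / 19.7
LI = -0.239


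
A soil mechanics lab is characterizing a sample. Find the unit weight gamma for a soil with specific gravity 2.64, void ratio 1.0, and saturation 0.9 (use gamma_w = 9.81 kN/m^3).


Using gamma = gamma_w * (Gs + S*e) / (1 + e)
Numerator: Gs + S*e = 2.64 + 0.9*1.0 = 3.54
Denominator: 1 + e = 1 + 1.0 = 2.0
gamma = 9.81 * 3.54 / 2.0
gamma = 17.364 kN/m^3


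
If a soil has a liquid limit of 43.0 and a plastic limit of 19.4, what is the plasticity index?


Using PI = LL - PL
PI = 43.0 - 19.4
PI = 23.6


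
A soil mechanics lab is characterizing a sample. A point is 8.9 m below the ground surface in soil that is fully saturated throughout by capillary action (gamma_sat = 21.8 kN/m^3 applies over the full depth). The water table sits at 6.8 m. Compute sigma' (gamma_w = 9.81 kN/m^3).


Total stress = gamma_sat * depth
sigma = 21.8 * 8.9 = 194.02 kPa
Pore water pressure u = gamma_w * (depth - d_wt)
u = 9.81 * (8.9 - 6.8) = 20.601 kPa
Effective stress = sigma - u
sigma' = 194.02 - 20.601 = 173.42 kPa


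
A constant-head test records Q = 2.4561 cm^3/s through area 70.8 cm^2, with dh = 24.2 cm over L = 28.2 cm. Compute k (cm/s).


Compute hydraulic gradient:
i = dh / L = 24.2 / 28.2 = 0.858156
Then apply Darcy's law:
k = Q / (A * i)
k = 2.4561 / (70.8 * 0.858156)
k = 2.4561 / 60.7574
k = 0.040425 cm/s


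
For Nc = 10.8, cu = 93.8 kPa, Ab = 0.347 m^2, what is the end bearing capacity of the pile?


Using Qb = Nc * cu * Ab
Qb = 10.8 * 93.8 * 0.347
Qb = 351.52 kN


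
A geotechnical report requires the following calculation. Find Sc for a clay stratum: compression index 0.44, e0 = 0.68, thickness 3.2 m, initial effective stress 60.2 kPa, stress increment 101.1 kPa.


Result: 0.3587 m

Derivation:
Using Sc = Cc * H / (1 + e0) * log10((sigma0 + delta_sigma) / sigma0)
Stress ratio = (60.2 + 101.1) / 60.2 = 2.6794
log10(2.6794) = 0.428038
Cc * H / (1 + e0) = 0.44 * 3.2 / (1 + 0.68) = 0.838095
Sc = 0.838095 * 0.428038
Sc = 0.3587 m


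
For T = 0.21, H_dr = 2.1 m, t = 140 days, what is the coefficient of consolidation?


Using cv = T * H_dr^2 / t
H_dr^2 = 2.1^2 = 4.41
cv = 0.21 * 4.41 / 140
cv = 0.00662 m^2/day


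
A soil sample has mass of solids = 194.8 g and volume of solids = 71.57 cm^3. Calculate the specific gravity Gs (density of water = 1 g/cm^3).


Using Gs = m_s / (V_s * rho_w)
Since rho_w = 1 g/cm^3:
Gs = 194.8 / 71.57
Gs = 2.722


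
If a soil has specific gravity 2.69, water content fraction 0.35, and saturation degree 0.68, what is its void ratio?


Using the relation e = Gs * w / S
e = 2.69 * 0.35 / 0.68
e = 1.3846


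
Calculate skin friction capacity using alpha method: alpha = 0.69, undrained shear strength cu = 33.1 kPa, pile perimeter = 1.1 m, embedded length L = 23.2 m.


Using Qs = alpha * cu * perimeter * L
Qs = 0.69 * 33.1 * 1.1 * 23.2
Qs = 582.85 kN


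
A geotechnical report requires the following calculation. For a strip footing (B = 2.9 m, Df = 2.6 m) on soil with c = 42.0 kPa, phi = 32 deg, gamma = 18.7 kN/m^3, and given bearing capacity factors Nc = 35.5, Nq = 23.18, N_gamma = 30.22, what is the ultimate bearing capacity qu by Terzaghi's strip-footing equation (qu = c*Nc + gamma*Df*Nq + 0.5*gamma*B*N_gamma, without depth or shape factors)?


Result: 3437.43 kPa

Derivation:
Compute qu = c*Nc + gamma*Df*Nq + 0.5*gamma*B*N_gamma
Term 1: 42.0 * 35.5 = 1491.0
Term 2: 18.7 * 2.6 * 23.18 = 1127.0116
Term 3: 0.5 * 18.7 * 2.9 * 30.22 = 819.4153
qu = 1491.0 + 1127.0116 + 819.4153
qu = 3437.43 kPa


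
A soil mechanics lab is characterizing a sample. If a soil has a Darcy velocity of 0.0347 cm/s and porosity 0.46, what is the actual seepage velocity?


Result: 0.07543 cm/s

Derivation:
Using v_s = v_d / n
v_s = 0.0347 / 0.46
v_s = 0.07543 cm/s


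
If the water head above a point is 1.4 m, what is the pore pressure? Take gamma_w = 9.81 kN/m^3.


Using u = gamma_w * h_w
u = 9.81 * 1.4
u = 13.73 kPa


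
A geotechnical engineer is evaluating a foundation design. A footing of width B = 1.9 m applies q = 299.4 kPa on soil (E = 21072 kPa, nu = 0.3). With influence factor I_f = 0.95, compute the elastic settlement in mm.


Using Se = q * B * (1 - nu^2) * I_f / E
1 - nu^2 = 1 - 0.3^2 = 0.91
Se = 299.4 * 1.9 * 0.91 * 0.95 / 21072
Se = 0.023338 m
Convert to mm: Se = 0.023338 * 1000 = 23.338 mm


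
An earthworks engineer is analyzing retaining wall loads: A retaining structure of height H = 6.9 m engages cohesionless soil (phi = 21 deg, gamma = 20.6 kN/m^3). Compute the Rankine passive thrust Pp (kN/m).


Compute passive earth pressure coefficient:
Kp = tan^2(45 + phi/2) = tan^2(55.5) = 2.117051
Compute passive force:
Pp = 0.5 * Kp * gamma * H^2
Pp = 0.5 * 2.117051 * 20.6 * 6.9^2
Pp = 1038.17 kN/m


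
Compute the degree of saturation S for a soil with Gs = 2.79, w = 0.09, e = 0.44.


Result: 0.5707

Derivation:
Using S = Gs * w / e
S = 2.79 * 0.09 / 0.44
S = 0.5707


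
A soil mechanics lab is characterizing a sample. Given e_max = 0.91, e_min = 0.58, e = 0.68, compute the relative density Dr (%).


Result: 69.7 %

Derivation:
Using Dr = (e_max - e) / (e_max - e_min) * 100
e_max - e = 0.91 - 0.68 = 0.23
e_max - e_min = 0.91 - 0.58 = 0.33
Dr = 0.23 / 0.33 * 100
Dr = 69.7 %


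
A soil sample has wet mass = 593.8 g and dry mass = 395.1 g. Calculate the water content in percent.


Result: 50.29 %

Derivation:
Using w = (m_wet - m_dry) / m_dry * 100
m_wet - m_dry = 593.8 - 395.1 = 198.7 g
w = 198.7 / 395.1 * 100
w = 50.29 %


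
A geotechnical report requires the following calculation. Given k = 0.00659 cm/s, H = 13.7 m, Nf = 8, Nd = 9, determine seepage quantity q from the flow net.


Convert k to m/s for unit consistency with H:
k = 0.00659 cm/s = 0.00659 / 100 m/s = 6.59e-05 m/s
Using q = k * H * Nf / Nd
Nf / Nd = 8 / 9 = 0.8889
q = 6.59e-05 * 13.7 * 0.8889
q = 0.0008025 m^3/s per m


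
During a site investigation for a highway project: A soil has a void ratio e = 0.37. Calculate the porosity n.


Using the relation n = e / (1 + e)
n = 0.37 / (1 + 0.37)
n = 0.37 / 1.37
n = 0.2701


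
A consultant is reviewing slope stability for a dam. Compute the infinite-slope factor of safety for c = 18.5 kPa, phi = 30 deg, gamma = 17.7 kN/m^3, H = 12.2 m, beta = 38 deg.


Result: 0.916

Derivation:
Using Fs = c / (gamma*H*sin(beta)*cos(beta)) + tan(phi)/tan(beta)
Cohesion contribution = 18.5 / (17.7*12.2*sin(38)*cos(38))
Cohesion contribution = 0.176589
Friction contribution = tan(30)/tan(38) = 0.738975
Fs = 0.176589 + 0.738975
Fs = 0.916


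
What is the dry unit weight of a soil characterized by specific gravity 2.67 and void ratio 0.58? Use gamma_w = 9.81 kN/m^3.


Result: 16.578 kN/m^3

Derivation:
Using gamma_d = Gs * gamma_w / (1 + e)
gamma_d = 2.67 * 9.81 / (1 + 0.58)
gamma_d = 2.67 * 9.81 / 1.58
gamma_d = 16.578 kN/m^3


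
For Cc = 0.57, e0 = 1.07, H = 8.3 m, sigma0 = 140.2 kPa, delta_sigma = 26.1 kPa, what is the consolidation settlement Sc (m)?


Result: 0.1695 m

Derivation:
Using Sc = Cc * H / (1 + e0) * log10((sigma0 + delta_sigma) / sigma0)
Stress ratio = (140.2 + 26.1) / 140.2 = 1.18616
log10(1.18616) = 0.0741442
Cc * H / (1 + e0) = 0.57 * 8.3 / (1 + 1.07) = 2.28551
Sc = 2.28551 * 0.0741442
Sc = 0.1695 m


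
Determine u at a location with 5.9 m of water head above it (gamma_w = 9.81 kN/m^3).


Result: 57.88 kPa

Derivation:
Using u = gamma_w * h_w
u = 9.81 * 5.9
u = 57.88 kPa


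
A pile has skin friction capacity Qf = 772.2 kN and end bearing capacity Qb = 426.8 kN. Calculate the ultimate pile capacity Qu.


Using Qu = Qf + Qb
Qu = 772.2 + 426.8
Qu = 1199.0 kN


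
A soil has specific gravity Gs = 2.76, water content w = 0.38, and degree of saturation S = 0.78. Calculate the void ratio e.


Using the relation e = Gs * w / S
e = 2.76 * 0.38 / 0.78
e = 1.3446


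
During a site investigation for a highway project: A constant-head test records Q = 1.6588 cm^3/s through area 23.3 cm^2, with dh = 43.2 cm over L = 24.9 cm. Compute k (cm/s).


Compute hydraulic gradient:
i = dh / L = 43.2 / 24.9 = 1.73494
Then apply Darcy's law:
k = Q / (A * i)
k = 1.6588 / (23.3 * 1.73494)
k = 1.6588 / 40.4241
k = 0.041035 cm/s


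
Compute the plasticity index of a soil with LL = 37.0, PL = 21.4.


Using PI = LL - PL
PI = 37.0 - 21.4
PI = 15.6


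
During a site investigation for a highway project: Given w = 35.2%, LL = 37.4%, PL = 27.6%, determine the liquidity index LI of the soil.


First compute the plasticity index:
PI = LL - PL = 37.4 - 27.6 = 9.8
Then compute the liquidity index:
LI = (w - PL) / PI
LI = (35.2 - 27.6) / 9.8
LI = 0.776


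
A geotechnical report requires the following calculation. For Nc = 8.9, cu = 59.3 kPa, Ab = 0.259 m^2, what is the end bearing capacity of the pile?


Using Qb = Nc * cu * Ab
Qb = 8.9 * 59.3 * 0.259
Qb = 136.69 kN


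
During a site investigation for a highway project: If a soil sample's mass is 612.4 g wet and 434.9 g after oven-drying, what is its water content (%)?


Using w = (m_wet - m_dry) / m_dry * 100
m_wet - m_dry = 612.4 - 434.9 = 177.5 g
w = 177.5 / 434.9 * 100
w = 40.81 %


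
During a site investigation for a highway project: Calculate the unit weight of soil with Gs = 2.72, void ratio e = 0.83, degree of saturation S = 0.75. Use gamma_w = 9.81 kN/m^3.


Using gamma = gamma_w * (Gs + S*e) / (1 + e)
Numerator: Gs + S*e = 2.72 + 0.75*0.83 = 3.3425
Denominator: 1 + e = 1 + 0.83 = 1.83
gamma = 9.81 * 3.3425 / 1.83
gamma = 17.918 kN/m^3


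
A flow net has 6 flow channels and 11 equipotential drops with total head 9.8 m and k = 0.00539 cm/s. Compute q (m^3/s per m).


Result: 0.0002881 m^3/s per m

Derivation:
Convert k to m/s for unit consistency with H:
k = 0.00539 cm/s = 0.00539 / 100 m/s = 5.39e-05 m/s
Using q = k * H * Nf / Nd
Nf / Nd = 6 / 11 = 0.5455
q = 5.39e-05 * 9.8 * 0.5455
q = 0.0002881 m^3/s per m


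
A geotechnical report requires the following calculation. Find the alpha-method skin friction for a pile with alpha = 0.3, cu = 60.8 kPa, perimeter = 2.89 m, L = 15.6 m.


Using Qs = alpha * cu * perimeter * L
Qs = 0.3 * 60.8 * 2.89 * 15.6
Qs = 822.33 kN


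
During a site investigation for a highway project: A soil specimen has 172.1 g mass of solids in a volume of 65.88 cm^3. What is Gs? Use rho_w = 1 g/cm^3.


Using Gs = m_s / (V_s * rho_w)
Since rho_w = 1 g/cm^3:
Gs = 172.1 / 65.88
Gs = 2.612


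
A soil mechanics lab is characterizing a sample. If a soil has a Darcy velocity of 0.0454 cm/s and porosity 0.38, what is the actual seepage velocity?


Result: 0.11947 cm/s

Derivation:
Using v_s = v_d / n
v_s = 0.0454 / 0.38
v_s = 0.11947 cm/s


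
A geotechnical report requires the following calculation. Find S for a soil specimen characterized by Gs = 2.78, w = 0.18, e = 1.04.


Result: 0.4812

Derivation:
Using S = Gs * w / e
S = 2.78 * 0.18 / 1.04
S = 0.4812


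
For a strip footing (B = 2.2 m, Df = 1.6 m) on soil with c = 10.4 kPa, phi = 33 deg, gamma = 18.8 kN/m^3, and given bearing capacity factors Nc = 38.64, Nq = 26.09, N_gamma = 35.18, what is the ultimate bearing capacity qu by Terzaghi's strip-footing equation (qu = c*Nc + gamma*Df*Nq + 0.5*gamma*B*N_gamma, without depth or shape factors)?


Compute qu = c*Nc + gamma*Df*Nq + 0.5*gamma*B*N_gamma
Term 1: 10.4 * 38.64 = 401.856
Term 2: 18.8 * 1.6 * 26.09 = 784.7872
Term 3: 0.5 * 18.8 * 2.2 * 35.18 = 727.5224
qu = 401.856 + 784.7872 + 727.5224
qu = 1914.17 kPa


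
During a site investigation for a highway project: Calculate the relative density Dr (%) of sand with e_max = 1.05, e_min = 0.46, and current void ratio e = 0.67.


Using Dr = (e_max - e) / (e_max - e_min) * 100
e_max - e = 1.05 - 0.67 = 0.38
e_max - e_min = 1.05 - 0.46 = 0.59
Dr = 0.38 / 0.59 * 100
Dr = 64.41 %


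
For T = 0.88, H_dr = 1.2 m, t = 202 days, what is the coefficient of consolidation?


Using cv = T * H_dr^2 / t
H_dr^2 = 1.2^2 = 1.44
cv = 0.88 * 1.44 / 202
cv = 0.00627 m^2/day


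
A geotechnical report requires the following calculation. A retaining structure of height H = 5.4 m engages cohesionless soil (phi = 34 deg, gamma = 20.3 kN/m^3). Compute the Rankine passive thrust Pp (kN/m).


Compute passive earth pressure coefficient:
Kp = tan^2(45 + phi/2) = tan^2(62.0) = 3.537132
Compute passive force:
Pp = 0.5 * Kp * gamma * H^2
Pp = 0.5 * 3.537132 * 20.3 * 5.4^2
Pp = 1046.9 kN/m


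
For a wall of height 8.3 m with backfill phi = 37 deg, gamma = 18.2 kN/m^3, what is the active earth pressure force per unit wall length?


Compute active earth pressure coefficient:
Ka = tan^2(45 - phi/2) = tan^2(26.5) = 0.248584
Compute active force:
Pa = 0.5 * Ka * gamma * H^2
Pa = 0.5 * 0.248584 * 18.2 * 8.3^2
Pa = 155.84 kN/m


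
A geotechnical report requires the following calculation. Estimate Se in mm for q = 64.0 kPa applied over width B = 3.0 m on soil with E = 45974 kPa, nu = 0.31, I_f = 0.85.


Using Se = q * B * (1 - nu^2) * I_f / E
1 - nu^2 = 1 - 0.31^2 = 0.9039
Se = 64.0 * 3.0 * 0.9039 * 0.85 / 45974
Se = 0.003209 m
Convert to mm: Se = 0.003209 * 1000 = 3.209 mm


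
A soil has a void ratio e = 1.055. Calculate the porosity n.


Using the relation n = e / (1 + e)
n = 1.055 / (1 + 1.055)
n = 1.055 / 2.055
n = 0.5134


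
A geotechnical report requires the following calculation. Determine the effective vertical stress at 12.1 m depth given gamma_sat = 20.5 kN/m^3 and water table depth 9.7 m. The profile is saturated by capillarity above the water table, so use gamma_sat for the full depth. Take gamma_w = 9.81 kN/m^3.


Result: 224.51 kPa

Derivation:
Total stress = gamma_sat * depth
sigma = 20.5 * 12.1 = 248.05 kPa
Pore water pressure u = gamma_w * (depth - d_wt)
u = 9.81 * (12.1 - 9.7) = 23.544 kPa
Effective stress = sigma - u
sigma' = 248.05 - 23.544 = 224.51 kPa


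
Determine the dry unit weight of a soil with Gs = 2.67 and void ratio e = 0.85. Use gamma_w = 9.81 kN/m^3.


Using gamma_d = Gs * gamma_w / (1 + e)
gamma_d = 2.67 * 9.81 / (1 + 0.85)
gamma_d = 2.67 * 9.81 / 1.85
gamma_d = 14.158 kN/m^3


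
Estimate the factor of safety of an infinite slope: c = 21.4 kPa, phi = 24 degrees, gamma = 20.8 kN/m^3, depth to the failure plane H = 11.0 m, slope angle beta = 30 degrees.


Using Fs = c / (gamma*H*sin(beta)*cos(beta)) + tan(phi)/tan(beta)
Cohesion contribution = 21.4 / (20.8*11.0*sin(30)*cos(30))
Cohesion contribution = 0.216002
Friction contribution = tan(24)/tan(30) = 0.771159
Fs = 0.216002 + 0.771159
Fs = 0.987


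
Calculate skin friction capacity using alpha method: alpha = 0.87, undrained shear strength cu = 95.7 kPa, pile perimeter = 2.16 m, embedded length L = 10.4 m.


Using Qs = alpha * cu * perimeter * L
Qs = 0.87 * 95.7 * 2.16 * 10.4
Qs = 1870.33 kN


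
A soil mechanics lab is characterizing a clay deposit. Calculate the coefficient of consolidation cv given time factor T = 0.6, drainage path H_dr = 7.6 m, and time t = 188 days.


Using cv = T * H_dr^2 / t
H_dr^2 = 7.6^2 = 57.76
cv = 0.6 * 57.76 / 188
cv = 0.18434 m^2/day


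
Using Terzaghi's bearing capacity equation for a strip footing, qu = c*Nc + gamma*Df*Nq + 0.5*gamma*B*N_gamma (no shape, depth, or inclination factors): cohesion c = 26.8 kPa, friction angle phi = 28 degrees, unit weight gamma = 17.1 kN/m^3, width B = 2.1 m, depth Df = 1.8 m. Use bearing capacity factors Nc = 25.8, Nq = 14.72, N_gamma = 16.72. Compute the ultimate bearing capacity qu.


Result: 1444.73 kPa

Derivation:
Compute qu = c*Nc + gamma*Df*Nq + 0.5*gamma*B*N_gamma
Term 1: 26.8 * 25.8 = 691.44
Term 2: 17.1 * 1.8 * 14.72 = 453.0816
Term 3: 0.5 * 17.1 * 2.1 * 16.72 = 300.2076
qu = 691.44 + 453.0816 + 300.2076
qu = 1444.73 kPa


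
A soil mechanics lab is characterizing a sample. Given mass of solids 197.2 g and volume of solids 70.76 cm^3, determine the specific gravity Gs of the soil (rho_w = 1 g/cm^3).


Result: 2.787

Derivation:
Using Gs = m_s / (V_s * rho_w)
Since rho_w = 1 g/cm^3:
Gs = 197.2 / 70.76
Gs = 2.787


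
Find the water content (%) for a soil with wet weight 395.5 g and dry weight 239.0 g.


Using w = (m_wet - m_dry) / m_dry * 100
m_wet - m_dry = 395.5 - 239.0 = 156.5 g
w = 156.5 / 239.0 * 100
w = 65.48 %


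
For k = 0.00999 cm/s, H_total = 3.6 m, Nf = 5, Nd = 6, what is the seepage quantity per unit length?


Result: 0.0002997 m^3/s per m

Derivation:
Convert k to m/s for unit consistency with H:
k = 0.00999 cm/s = 0.00999 / 100 m/s = 9.99e-05 m/s
Using q = k * H * Nf / Nd
Nf / Nd = 5 / 6 = 0.8333
q = 9.99e-05 * 3.6 * 0.8333
q = 0.0002997 m^3/s per m


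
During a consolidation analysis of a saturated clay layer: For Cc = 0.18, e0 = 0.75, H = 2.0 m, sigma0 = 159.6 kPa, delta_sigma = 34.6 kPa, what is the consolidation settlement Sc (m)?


Result: 0.0175 m

Derivation:
Using Sc = Cc * H / (1 + e0) * log10((sigma0 + delta_sigma) / sigma0)
Stress ratio = (159.6 + 34.6) / 159.6 = 1.21679
log10(1.21679) = 0.0852163
Cc * H / (1 + e0) = 0.18 * 2.0 / (1 + 0.75) = 0.205714
Sc = 0.205714 * 0.0852163
Sc = 0.0175 m


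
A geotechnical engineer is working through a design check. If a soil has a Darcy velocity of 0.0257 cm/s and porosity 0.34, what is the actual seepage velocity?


Using v_s = v_d / n
v_s = 0.0257 / 0.34
v_s = 0.07559 cm/s


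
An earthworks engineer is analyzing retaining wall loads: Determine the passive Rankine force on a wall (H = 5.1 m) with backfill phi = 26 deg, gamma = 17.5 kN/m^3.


Compute passive earth pressure coefficient:
Kp = tan^2(45 + phi/2) = tan^2(58.0) = 2.561071
Compute passive force:
Pp = 0.5 * Kp * gamma * H^2
Pp = 0.5 * 2.561071 * 17.5 * 5.1^2
Pp = 582.87 kN/m


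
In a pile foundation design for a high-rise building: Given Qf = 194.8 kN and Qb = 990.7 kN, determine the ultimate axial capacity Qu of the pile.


Using Qu = Qf + Qb
Qu = 194.8 + 990.7
Qu = 1185.5 kN


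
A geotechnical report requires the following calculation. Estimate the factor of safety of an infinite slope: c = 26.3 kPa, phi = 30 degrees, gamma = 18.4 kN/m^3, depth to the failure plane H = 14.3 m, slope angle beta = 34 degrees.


Using Fs = c / (gamma*H*sin(beta)*cos(beta)) + tan(phi)/tan(beta)
Cohesion contribution = 26.3 / (18.4*14.3*sin(34)*cos(34))
Cohesion contribution = 0.215609
Friction contribution = tan(30)/tan(34) = 0.855957
Fs = 0.215609 + 0.855957
Fs = 1.072
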